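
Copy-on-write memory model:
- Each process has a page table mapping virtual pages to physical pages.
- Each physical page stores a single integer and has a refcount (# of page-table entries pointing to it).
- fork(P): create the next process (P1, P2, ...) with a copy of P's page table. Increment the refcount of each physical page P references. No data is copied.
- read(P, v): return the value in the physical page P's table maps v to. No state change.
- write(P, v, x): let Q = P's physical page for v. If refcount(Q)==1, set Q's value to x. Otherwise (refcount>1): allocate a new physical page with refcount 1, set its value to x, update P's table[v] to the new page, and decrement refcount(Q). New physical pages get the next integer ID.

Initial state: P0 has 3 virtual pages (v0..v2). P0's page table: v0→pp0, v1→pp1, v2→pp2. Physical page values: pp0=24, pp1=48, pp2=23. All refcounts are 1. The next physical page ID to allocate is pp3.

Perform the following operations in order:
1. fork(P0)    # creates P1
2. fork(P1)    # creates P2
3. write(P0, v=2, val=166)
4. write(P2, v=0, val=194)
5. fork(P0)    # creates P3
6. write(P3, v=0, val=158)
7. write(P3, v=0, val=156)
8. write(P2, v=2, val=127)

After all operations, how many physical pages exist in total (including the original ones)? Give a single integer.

Op 1: fork(P0) -> P1. 3 ppages; refcounts: pp0:2 pp1:2 pp2:2
Op 2: fork(P1) -> P2. 3 ppages; refcounts: pp0:3 pp1:3 pp2:3
Op 3: write(P0, v2, 166). refcount(pp2)=3>1 -> COPY to pp3. 4 ppages; refcounts: pp0:3 pp1:3 pp2:2 pp3:1
Op 4: write(P2, v0, 194). refcount(pp0)=3>1 -> COPY to pp4. 5 ppages; refcounts: pp0:2 pp1:3 pp2:2 pp3:1 pp4:1
Op 5: fork(P0) -> P3. 5 ppages; refcounts: pp0:3 pp1:4 pp2:2 pp3:2 pp4:1
Op 6: write(P3, v0, 158). refcount(pp0)=3>1 -> COPY to pp5. 6 ppages; refcounts: pp0:2 pp1:4 pp2:2 pp3:2 pp4:1 pp5:1
Op 7: write(P3, v0, 156). refcount(pp5)=1 -> write in place. 6 ppages; refcounts: pp0:2 pp1:4 pp2:2 pp3:2 pp4:1 pp5:1
Op 8: write(P2, v2, 127). refcount(pp2)=2>1 -> COPY to pp6. 7 ppages; refcounts: pp0:2 pp1:4 pp2:1 pp3:2 pp4:1 pp5:1 pp6:1

Answer: 7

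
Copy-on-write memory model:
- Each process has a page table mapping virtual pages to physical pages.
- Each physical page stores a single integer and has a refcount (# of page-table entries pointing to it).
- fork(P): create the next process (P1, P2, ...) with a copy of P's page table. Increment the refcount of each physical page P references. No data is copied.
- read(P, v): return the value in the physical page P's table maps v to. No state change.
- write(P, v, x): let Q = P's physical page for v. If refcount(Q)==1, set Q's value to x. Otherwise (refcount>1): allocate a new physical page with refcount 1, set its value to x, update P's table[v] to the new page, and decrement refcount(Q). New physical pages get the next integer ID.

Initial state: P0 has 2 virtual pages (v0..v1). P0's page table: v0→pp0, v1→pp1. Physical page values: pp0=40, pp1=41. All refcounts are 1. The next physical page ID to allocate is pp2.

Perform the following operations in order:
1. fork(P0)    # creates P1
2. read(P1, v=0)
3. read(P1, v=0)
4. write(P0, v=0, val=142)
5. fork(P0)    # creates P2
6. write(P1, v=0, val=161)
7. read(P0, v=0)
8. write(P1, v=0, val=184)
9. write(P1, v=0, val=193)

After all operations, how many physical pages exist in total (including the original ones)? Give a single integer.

Op 1: fork(P0) -> P1. 2 ppages; refcounts: pp0:2 pp1:2
Op 2: read(P1, v0) -> 40. No state change.
Op 3: read(P1, v0) -> 40. No state change.
Op 4: write(P0, v0, 142). refcount(pp0)=2>1 -> COPY to pp2. 3 ppages; refcounts: pp0:1 pp1:2 pp2:1
Op 5: fork(P0) -> P2. 3 ppages; refcounts: pp0:1 pp1:3 pp2:2
Op 6: write(P1, v0, 161). refcount(pp0)=1 -> write in place. 3 ppages; refcounts: pp0:1 pp1:3 pp2:2
Op 7: read(P0, v0) -> 142. No state change.
Op 8: write(P1, v0, 184). refcount(pp0)=1 -> write in place. 3 ppages; refcounts: pp0:1 pp1:3 pp2:2
Op 9: write(P1, v0, 193). refcount(pp0)=1 -> write in place. 3 ppages; refcounts: pp0:1 pp1:3 pp2:2

Answer: 3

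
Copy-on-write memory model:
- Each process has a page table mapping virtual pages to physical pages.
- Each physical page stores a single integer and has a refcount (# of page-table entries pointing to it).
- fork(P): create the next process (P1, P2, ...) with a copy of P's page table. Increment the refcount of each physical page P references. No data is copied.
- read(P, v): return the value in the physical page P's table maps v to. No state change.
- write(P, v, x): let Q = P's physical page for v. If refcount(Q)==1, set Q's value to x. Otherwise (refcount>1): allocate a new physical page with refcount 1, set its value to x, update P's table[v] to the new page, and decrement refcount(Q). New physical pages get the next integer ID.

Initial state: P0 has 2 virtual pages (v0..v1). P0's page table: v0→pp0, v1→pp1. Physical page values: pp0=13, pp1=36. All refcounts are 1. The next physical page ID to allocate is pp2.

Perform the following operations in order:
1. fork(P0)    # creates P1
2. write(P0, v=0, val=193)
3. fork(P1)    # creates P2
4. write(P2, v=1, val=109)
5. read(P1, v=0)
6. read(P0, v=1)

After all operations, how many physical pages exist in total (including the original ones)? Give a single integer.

Answer: 4

Derivation:
Op 1: fork(P0) -> P1. 2 ppages; refcounts: pp0:2 pp1:2
Op 2: write(P0, v0, 193). refcount(pp0)=2>1 -> COPY to pp2. 3 ppages; refcounts: pp0:1 pp1:2 pp2:1
Op 3: fork(P1) -> P2. 3 ppages; refcounts: pp0:2 pp1:3 pp2:1
Op 4: write(P2, v1, 109). refcount(pp1)=3>1 -> COPY to pp3. 4 ppages; refcounts: pp0:2 pp1:2 pp2:1 pp3:1
Op 5: read(P1, v0) -> 13. No state change.
Op 6: read(P0, v1) -> 36. No state change.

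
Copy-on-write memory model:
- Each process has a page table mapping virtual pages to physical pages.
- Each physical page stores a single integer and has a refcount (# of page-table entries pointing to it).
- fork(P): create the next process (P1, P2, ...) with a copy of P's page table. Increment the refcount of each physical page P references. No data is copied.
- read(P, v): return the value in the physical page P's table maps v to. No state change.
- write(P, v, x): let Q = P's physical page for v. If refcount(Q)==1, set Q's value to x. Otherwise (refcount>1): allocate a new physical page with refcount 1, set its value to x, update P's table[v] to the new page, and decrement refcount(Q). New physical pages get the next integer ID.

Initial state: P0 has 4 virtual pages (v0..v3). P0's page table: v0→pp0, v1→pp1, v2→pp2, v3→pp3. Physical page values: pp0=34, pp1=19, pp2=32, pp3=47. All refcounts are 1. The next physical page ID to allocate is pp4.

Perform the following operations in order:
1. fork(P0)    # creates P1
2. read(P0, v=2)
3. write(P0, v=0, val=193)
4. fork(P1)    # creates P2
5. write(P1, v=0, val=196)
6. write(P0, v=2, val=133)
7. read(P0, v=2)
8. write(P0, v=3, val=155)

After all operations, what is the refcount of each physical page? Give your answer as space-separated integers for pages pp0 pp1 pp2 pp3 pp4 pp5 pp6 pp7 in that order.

Answer: 1 3 2 2 1 1 1 1

Derivation:
Op 1: fork(P0) -> P1. 4 ppages; refcounts: pp0:2 pp1:2 pp2:2 pp3:2
Op 2: read(P0, v2) -> 32. No state change.
Op 3: write(P0, v0, 193). refcount(pp0)=2>1 -> COPY to pp4. 5 ppages; refcounts: pp0:1 pp1:2 pp2:2 pp3:2 pp4:1
Op 4: fork(P1) -> P2. 5 ppages; refcounts: pp0:2 pp1:3 pp2:3 pp3:3 pp4:1
Op 5: write(P1, v0, 196). refcount(pp0)=2>1 -> COPY to pp5. 6 ppages; refcounts: pp0:1 pp1:3 pp2:3 pp3:3 pp4:1 pp5:1
Op 6: write(P0, v2, 133). refcount(pp2)=3>1 -> COPY to pp6. 7 ppages; refcounts: pp0:1 pp1:3 pp2:2 pp3:3 pp4:1 pp5:1 pp6:1
Op 7: read(P0, v2) -> 133. No state change.
Op 8: write(P0, v3, 155). refcount(pp3)=3>1 -> COPY to pp7. 8 ppages; refcounts: pp0:1 pp1:3 pp2:2 pp3:2 pp4:1 pp5:1 pp6:1 pp7:1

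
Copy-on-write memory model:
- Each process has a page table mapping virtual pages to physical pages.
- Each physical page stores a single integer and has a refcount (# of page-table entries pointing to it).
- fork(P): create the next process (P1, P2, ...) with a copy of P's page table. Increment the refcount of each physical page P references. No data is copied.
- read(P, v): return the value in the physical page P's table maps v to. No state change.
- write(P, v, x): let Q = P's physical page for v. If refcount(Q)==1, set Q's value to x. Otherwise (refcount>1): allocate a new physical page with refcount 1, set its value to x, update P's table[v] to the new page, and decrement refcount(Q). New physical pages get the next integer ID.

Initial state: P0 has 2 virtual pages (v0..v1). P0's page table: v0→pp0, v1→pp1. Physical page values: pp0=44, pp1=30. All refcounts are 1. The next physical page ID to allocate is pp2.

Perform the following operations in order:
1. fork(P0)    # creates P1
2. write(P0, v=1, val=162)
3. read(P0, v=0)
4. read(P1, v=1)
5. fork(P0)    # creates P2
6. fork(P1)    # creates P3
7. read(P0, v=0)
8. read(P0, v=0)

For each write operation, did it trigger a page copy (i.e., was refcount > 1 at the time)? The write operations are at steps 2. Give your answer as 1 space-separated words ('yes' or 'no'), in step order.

Op 1: fork(P0) -> P1. 2 ppages; refcounts: pp0:2 pp1:2
Op 2: write(P0, v1, 162). refcount(pp1)=2>1 -> COPY to pp2. 3 ppages; refcounts: pp0:2 pp1:1 pp2:1
Op 3: read(P0, v0) -> 44. No state change.
Op 4: read(P1, v1) -> 30. No state change.
Op 5: fork(P0) -> P2. 3 ppages; refcounts: pp0:3 pp1:1 pp2:2
Op 6: fork(P1) -> P3. 3 ppages; refcounts: pp0:4 pp1:2 pp2:2
Op 7: read(P0, v0) -> 44. No state change.
Op 8: read(P0, v0) -> 44. No state change.

yes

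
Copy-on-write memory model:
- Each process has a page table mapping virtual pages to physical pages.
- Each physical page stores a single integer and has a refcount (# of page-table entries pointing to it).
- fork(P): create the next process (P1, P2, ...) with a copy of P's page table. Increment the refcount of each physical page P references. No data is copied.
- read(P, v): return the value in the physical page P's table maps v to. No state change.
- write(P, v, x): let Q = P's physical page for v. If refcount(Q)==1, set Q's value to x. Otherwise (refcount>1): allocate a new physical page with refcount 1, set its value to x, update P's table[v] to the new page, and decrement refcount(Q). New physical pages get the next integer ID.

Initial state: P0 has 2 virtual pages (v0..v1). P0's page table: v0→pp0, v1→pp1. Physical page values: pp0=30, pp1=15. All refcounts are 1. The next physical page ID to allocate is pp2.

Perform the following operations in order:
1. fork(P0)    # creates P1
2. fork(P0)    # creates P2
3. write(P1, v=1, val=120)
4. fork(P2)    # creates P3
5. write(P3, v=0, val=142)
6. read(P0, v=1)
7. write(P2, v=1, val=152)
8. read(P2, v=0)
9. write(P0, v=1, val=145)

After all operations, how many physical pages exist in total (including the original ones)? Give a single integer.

Answer: 6

Derivation:
Op 1: fork(P0) -> P1. 2 ppages; refcounts: pp0:2 pp1:2
Op 2: fork(P0) -> P2. 2 ppages; refcounts: pp0:3 pp1:3
Op 3: write(P1, v1, 120). refcount(pp1)=3>1 -> COPY to pp2. 3 ppages; refcounts: pp0:3 pp1:2 pp2:1
Op 4: fork(P2) -> P3. 3 ppages; refcounts: pp0:4 pp1:3 pp2:1
Op 5: write(P3, v0, 142). refcount(pp0)=4>1 -> COPY to pp3. 4 ppages; refcounts: pp0:3 pp1:3 pp2:1 pp3:1
Op 6: read(P0, v1) -> 15. No state change.
Op 7: write(P2, v1, 152). refcount(pp1)=3>1 -> COPY to pp4. 5 ppages; refcounts: pp0:3 pp1:2 pp2:1 pp3:1 pp4:1
Op 8: read(P2, v0) -> 30. No state change.
Op 9: write(P0, v1, 145). refcount(pp1)=2>1 -> COPY to pp5. 6 ppages; refcounts: pp0:3 pp1:1 pp2:1 pp3:1 pp4:1 pp5:1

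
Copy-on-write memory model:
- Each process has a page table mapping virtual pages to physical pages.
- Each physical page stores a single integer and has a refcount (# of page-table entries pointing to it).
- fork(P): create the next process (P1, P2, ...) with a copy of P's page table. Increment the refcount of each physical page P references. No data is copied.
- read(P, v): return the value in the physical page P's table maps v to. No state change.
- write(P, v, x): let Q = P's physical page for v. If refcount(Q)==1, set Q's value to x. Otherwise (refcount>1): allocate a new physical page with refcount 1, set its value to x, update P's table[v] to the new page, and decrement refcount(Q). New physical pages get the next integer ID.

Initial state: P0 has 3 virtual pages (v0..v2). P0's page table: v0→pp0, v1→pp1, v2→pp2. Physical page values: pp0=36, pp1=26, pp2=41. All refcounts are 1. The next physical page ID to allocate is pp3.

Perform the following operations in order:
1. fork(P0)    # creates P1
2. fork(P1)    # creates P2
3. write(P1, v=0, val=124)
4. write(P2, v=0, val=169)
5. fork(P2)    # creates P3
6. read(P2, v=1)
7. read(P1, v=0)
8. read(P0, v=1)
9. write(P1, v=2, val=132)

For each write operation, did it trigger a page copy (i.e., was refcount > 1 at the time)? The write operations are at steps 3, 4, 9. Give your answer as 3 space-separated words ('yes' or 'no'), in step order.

Op 1: fork(P0) -> P1. 3 ppages; refcounts: pp0:2 pp1:2 pp2:2
Op 2: fork(P1) -> P2. 3 ppages; refcounts: pp0:3 pp1:3 pp2:3
Op 3: write(P1, v0, 124). refcount(pp0)=3>1 -> COPY to pp3. 4 ppages; refcounts: pp0:2 pp1:3 pp2:3 pp3:1
Op 4: write(P2, v0, 169). refcount(pp0)=2>1 -> COPY to pp4. 5 ppages; refcounts: pp0:1 pp1:3 pp2:3 pp3:1 pp4:1
Op 5: fork(P2) -> P3. 5 ppages; refcounts: pp0:1 pp1:4 pp2:4 pp3:1 pp4:2
Op 6: read(P2, v1) -> 26. No state change.
Op 7: read(P1, v0) -> 124. No state change.
Op 8: read(P0, v1) -> 26. No state change.
Op 9: write(P1, v2, 132). refcount(pp2)=4>1 -> COPY to pp5. 6 ppages; refcounts: pp0:1 pp1:4 pp2:3 pp3:1 pp4:2 pp5:1

yes yes yes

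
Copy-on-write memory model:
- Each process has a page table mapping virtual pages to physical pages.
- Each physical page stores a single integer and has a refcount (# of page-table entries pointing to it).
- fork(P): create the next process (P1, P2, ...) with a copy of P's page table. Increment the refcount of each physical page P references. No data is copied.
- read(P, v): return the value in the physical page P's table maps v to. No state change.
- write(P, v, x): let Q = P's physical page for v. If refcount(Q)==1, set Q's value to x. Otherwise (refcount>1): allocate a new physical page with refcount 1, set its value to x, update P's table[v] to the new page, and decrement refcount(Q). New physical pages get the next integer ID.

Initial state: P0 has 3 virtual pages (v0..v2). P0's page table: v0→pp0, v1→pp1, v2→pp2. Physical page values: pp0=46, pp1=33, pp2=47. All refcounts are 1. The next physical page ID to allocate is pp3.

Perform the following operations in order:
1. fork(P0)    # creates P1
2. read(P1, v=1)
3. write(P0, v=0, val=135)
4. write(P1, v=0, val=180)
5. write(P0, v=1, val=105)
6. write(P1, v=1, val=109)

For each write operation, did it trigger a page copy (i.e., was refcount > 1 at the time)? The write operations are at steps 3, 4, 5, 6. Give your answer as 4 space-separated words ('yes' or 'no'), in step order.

Op 1: fork(P0) -> P1. 3 ppages; refcounts: pp0:2 pp1:2 pp2:2
Op 2: read(P1, v1) -> 33. No state change.
Op 3: write(P0, v0, 135). refcount(pp0)=2>1 -> COPY to pp3. 4 ppages; refcounts: pp0:1 pp1:2 pp2:2 pp3:1
Op 4: write(P1, v0, 180). refcount(pp0)=1 -> write in place. 4 ppages; refcounts: pp0:1 pp1:2 pp2:2 pp3:1
Op 5: write(P0, v1, 105). refcount(pp1)=2>1 -> COPY to pp4. 5 ppages; refcounts: pp0:1 pp1:1 pp2:2 pp3:1 pp4:1
Op 6: write(P1, v1, 109). refcount(pp1)=1 -> write in place. 5 ppages; refcounts: pp0:1 pp1:1 pp2:2 pp3:1 pp4:1

yes no yes no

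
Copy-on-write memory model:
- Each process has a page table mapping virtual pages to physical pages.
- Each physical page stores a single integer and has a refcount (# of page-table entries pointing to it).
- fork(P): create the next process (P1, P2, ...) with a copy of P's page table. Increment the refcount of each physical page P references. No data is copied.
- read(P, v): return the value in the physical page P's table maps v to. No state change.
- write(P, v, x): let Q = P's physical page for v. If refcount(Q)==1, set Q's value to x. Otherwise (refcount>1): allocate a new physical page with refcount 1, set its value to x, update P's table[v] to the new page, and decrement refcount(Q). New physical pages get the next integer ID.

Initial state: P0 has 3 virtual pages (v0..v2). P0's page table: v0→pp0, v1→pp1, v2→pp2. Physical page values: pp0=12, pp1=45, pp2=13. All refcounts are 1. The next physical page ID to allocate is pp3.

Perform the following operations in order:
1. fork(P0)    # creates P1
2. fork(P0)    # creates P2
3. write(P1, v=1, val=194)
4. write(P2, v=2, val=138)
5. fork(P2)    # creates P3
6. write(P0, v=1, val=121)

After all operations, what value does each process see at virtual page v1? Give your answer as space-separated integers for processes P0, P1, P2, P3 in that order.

Answer: 121 194 45 45

Derivation:
Op 1: fork(P0) -> P1. 3 ppages; refcounts: pp0:2 pp1:2 pp2:2
Op 2: fork(P0) -> P2. 3 ppages; refcounts: pp0:3 pp1:3 pp2:3
Op 3: write(P1, v1, 194). refcount(pp1)=3>1 -> COPY to pp3. 4 ppages; refcounts: pp0:3 pp1:2 pp2:3 pp3:1
Op 4: write(P2, v2, 138). refcount(pp2)=3>1 -> COPY to pp4. 5 ppages; refcounts: pp0:3 pp1:2 pp2:2 pp3:1 pp4:1
Op 5: fork(P2) -> P3. 5 ppages; refcounts: pp0:4 pp1:3 pp2:2 pp3:1 pp4:2
Op 6: write(P0, v1, 121). refcount(pp1)=3>1 -> COPY to pp5. 6 ppages; refcounts: pp0:4 pp1:2 pp2:2 pp3:1 pp4:2 pp5:1
P0: v1 -> pp5 = 121
P1: v1 -> pp3 = 194
P2: v1 -> pp1 = 45
P3: v1 -> pp1 = 45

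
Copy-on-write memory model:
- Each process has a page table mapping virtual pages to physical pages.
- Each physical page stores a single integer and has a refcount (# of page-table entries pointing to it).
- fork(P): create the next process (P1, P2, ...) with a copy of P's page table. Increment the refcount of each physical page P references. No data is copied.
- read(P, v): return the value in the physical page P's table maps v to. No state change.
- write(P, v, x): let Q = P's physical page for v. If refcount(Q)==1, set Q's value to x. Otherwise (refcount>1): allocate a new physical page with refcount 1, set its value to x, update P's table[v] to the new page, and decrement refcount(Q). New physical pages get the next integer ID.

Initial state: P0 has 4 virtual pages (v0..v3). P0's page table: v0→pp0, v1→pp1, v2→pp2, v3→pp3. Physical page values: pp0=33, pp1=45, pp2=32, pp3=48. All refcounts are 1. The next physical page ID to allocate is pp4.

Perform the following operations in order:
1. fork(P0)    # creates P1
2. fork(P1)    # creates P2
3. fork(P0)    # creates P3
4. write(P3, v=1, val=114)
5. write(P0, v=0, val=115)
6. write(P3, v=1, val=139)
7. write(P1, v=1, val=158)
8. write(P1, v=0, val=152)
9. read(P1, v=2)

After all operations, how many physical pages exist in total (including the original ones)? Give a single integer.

Op 1: fork(P0) -> P1. 4 ppages; refcounts: pp0:2 pp1:2 pp2:2 pp3:2
Op 2: fork(P1) -> P2. 4 ppages; refcounts: pp0:3 pp1:3 pp2:3 pp3:3
Op 3: fork(P0) -> P3. 4 ppages; refcounts: pp0:4 pp1:4 pp2:4 pp3:4
Op 4: write(P3, v1, 114). refcount(pp1)=4>1 -> COPY to pp4. 5 ppages; refcounts: pp0:4 pp1:3 pp2:4 pp3:4 pp4:1
Op 5: write(P0, v0, 115). refcount(pp0)=4>1 -> COPY to pp5. 6 ppages; refcounts: pp0:3 pp1:3 pp2:4 pp3:4 pp4:1 pp5:1
Op 6: write(P3, v1, 139). refcount(pp4)=1 -> write in place. 6 ppages; refcounts: pp0:3 pp1:3 pp2:4 pp3:4 pp4:1 pp5:1
Op 7: write(P1, v1, 158). refcount(pp1)=3>1 -> COPY to pp6. 7 ppages; refcounts: pp0:3 pp1:2 pp2:4 pp3:4 pp4:1 pp5:1 pp6:1
Op 8: write(P1, v0, 152). refcount(pp0)=3>1 -> COPY to pp7. 8 ppages; refcounts: pp0:2 pp1:2 pp2:4 pp3:4 pp4:1 pp5:1 pp6:1 pp7:1
Op 9: read(P1, v2) -> 32. No state change.

Answer: 8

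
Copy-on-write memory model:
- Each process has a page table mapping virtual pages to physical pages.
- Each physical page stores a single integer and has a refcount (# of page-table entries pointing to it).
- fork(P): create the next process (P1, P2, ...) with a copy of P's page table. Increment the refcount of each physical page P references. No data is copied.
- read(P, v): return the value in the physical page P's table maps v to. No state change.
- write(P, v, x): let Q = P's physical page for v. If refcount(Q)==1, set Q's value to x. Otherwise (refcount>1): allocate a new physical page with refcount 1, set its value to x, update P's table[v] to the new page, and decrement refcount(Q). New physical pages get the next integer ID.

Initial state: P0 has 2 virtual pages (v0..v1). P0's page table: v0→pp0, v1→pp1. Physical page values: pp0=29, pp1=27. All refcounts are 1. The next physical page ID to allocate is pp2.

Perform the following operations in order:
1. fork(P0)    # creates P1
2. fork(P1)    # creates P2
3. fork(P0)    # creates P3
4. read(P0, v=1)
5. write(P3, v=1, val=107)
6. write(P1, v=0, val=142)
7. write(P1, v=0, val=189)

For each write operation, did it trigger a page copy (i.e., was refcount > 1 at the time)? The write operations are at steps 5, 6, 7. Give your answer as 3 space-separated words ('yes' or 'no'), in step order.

Op 1: fork(P0) -> P1. 2 ppages; refcounts: pp0:2 pp1:2
Op 2: fork(P1) -> P2. 2 ppages; refcounts: pp0:3 pp1:3
Op 3: fork(P0) -> P3. 2 ppages; refcounts: pp0:4 pp1:4
Op 4: read(P0, v1) -> 27. No state change.
Op 5: write(P3, v1, 107). refcount(pp1)=4>1 -> COPY to pp2. 3 ppages; refcounts: pp0:4 pp1:3 pp2:1
Op 6: write(P1, v0, 142). refcount(pp0)=4>1 -> COPY to pp3. 4 ppages; refcounts: pp0:3 pp1:3 pp2:1 pp3:1
Op 7: write(P1, v0, 189). refcount(pp3)=1 -> write in place. 4 ppages; refcounts: pp0:3 pp1:3 pp2:1 pp3:1

yes yes no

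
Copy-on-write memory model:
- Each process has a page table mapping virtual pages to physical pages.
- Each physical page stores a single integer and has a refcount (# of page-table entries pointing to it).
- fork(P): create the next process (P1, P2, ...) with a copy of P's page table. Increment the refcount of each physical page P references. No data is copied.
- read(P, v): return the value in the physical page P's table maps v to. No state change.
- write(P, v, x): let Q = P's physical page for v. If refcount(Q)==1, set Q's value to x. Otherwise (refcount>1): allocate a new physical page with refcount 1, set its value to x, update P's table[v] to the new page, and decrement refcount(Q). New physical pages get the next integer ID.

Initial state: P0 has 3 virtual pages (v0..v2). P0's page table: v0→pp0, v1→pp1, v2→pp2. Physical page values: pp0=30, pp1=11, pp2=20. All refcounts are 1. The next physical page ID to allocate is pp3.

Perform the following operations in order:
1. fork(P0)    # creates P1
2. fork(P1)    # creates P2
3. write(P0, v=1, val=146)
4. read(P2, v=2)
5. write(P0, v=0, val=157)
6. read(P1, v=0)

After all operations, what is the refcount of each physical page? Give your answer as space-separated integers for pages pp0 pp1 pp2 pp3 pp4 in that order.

Op 1: fork(P0) -> P1. 3 ppages; refcounts: pp0:2 pp1:2 pp2:2
Op 2: fork(P1) -> P2. 3 ppages; refcounts: pp0:3 pp1:3 pp2:3
Op 3: write(P0, v1, 146). refcount(pp1)=3>1 -> COPY to pp3. 4 ppages; refcounts: pp0:3 pp1:2 pp2:3 pp3:1
Op 4: read(P2, v2) -> 20. No state change.
Op 5: write(P0, v0, 157). refcount(pp0)=3>1 -> COPY to pp4. 5 ppages; refcounts: pp0:2 pp1:2 pp2:3 pp3:1 pp4:1
Op 6: read(P1, v0) -> 30. No state change.

Answer: 2 2 3 1 1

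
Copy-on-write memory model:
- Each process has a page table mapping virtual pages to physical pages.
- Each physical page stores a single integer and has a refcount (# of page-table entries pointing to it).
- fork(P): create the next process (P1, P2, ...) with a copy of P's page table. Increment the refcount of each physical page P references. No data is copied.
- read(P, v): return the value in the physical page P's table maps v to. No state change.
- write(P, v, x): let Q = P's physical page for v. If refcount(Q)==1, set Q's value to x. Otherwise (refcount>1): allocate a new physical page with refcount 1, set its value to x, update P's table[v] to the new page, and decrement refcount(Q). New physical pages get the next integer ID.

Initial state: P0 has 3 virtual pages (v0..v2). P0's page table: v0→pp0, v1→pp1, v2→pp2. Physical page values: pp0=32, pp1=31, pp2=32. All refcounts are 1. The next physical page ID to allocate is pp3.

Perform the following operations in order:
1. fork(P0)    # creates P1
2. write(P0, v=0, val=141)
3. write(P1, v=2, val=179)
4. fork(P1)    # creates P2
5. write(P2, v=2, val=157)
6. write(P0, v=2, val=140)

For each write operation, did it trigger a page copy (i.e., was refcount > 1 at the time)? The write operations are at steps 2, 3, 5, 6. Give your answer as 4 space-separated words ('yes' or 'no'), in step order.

Op 1: fork(P0) -> P1. 3 ppages; refcounts: pp0:2 pp1:2 pp2:2
Op 2: write(P0, v0, 141). refcount(pp0)=2>1 -> COPY to pp3. 4 ppages; refcounts: pp0:1 pp1:2 pp2:2 pp3:1
Op 3: write(P1, v2, 179). refcount(pp2)=2>1 -> COPY to pp4. 5 ppages; refcounts: pp0:1 pp1:2 pp2:1 pp3:1 pp4:1
Op 4: fork(P1) -> P2. 5 ppages; refcounts: pp0:2 pp1:3 pp2:1 pp3:1 pp4:2
Op 5: write(P2, v2, 157). refcount(pp4)=2>1 -> COPY to pp5. 6 ppages; refcounts: pp0:2 pp1:3 pp2:1 pp3:1 pp4:1 pp5:1
Op 6: write(P0, v2, 140). refcount(pp2)=1 -> write in place. 6 ppages; refcounts: pp0:2 pp1:3 pp2:1 pp3:1 pp4:1 pp5:1

yes yes yes no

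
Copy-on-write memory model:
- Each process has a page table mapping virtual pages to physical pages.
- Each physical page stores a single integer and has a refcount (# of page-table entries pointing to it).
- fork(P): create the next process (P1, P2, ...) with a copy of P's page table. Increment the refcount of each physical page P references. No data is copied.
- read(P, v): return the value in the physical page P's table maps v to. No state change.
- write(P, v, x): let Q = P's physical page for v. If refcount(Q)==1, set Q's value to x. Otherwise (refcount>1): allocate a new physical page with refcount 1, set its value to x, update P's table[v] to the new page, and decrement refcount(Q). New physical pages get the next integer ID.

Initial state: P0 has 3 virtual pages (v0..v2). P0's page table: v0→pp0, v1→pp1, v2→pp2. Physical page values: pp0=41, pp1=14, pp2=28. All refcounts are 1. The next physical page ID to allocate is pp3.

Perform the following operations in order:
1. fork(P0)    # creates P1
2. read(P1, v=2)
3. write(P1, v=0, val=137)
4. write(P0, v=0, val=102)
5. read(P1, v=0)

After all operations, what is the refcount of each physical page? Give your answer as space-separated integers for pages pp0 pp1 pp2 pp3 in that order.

Answer: 1 2 2 1

Derivation:
Op 1: fork(P0) -> P1. 3 ppages; refcounts: pp0:2 pp1:2 pp2:2
Op 2: read(P1, v2) -> 28. No state change.
Op 3: write(P1, v0, 137). refcount(pp0)=2>1 -> COPY to pp3. 4 ppages; refcounts: pp0:1 pp1:2 pp2:2 pp3:1
Op 4: write(P0, v0, 102). refcount(pp0)=1 -> write in place. 4 ppages; refcounts: pp0:1 pp1:2 pp2:2 pp3:1
Op 5: read(P1, v0) -> 137. No state change.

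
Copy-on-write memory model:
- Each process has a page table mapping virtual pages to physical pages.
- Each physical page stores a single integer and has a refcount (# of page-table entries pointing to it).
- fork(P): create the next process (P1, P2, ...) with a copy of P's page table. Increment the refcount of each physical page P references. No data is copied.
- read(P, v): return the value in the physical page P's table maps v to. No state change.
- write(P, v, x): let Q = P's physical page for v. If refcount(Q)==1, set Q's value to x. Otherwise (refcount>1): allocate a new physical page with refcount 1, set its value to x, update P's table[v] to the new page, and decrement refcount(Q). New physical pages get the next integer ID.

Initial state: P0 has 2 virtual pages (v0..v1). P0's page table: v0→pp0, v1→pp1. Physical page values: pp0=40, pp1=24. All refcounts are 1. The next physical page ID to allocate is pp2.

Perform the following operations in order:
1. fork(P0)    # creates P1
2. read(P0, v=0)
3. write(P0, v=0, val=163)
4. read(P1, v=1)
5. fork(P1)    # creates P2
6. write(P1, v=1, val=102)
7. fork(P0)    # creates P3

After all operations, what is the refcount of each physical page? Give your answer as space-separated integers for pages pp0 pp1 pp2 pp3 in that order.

Answer: 2 3 2 1

Derivation:
Op 1: fork(P0) -> P1. 2 ppages; refcounts: pp0:2 pp1:2
Op 2: read(P0, v0) -> 40. No state change.
Op 3: write(P0, v0, 163). refcount(pp0)=2>1 -> COPY to pp2. 3 ppages; refcounts: pp0:1 pp1:2 pp2:1
Op 4: read(P1, v1) -> 24. No state change.
Op 5: fork(P1) -> P2. 3 ppages; refcounts: pp0:2 pp1:3 pp2:1
Op 6: write(P1, v1, 102). refcount(pp1)=3>1 -> COPY to pp3. 4 ppages; refcounts: pp0:2 pp1:2 pp2:1 pp3:1
Op 7: fork(P0) -> P3. 4 ppages; refcounts: pp0:2 pp1:3 pp2:2 pp3:1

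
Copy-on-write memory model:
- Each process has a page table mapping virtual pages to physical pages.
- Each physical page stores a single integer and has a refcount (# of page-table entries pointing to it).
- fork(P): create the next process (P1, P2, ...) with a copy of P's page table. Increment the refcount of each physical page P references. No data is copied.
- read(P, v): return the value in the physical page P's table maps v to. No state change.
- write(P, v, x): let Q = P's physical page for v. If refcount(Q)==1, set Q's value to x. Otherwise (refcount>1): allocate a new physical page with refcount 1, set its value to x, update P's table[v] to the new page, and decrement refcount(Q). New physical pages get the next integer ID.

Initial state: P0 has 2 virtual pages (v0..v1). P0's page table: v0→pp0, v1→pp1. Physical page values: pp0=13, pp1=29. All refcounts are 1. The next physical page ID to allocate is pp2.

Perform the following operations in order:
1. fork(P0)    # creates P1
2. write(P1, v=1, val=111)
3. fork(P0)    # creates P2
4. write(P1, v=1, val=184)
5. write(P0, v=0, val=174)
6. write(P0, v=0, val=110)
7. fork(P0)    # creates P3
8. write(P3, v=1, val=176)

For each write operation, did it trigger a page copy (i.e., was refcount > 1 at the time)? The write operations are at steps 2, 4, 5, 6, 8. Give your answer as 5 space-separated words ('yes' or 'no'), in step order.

Op 1: fork(P0) -> P1. 2 ppages; refcounts: pp0:2 pp1:2
Op 2: write(P1, v1, 111). refcount(pp1)=2>1 -> COPY to pp2. 3 ppages; refcounts: pp0:2 pp1:1 pp2:1
Op 3: fork(P0) -> P2. 3 ppages; refcounts: pp0:3 pp1:2 pp2:1
Op 4: write(P1, v1, 184). refcount(pp2)=1 -> write in place. 3 ppages; refcounts: pp0:3 pp1:2 pp2:1
Op 5: write(P0, v0, 174). refcount(pp0)=3>1 -> COPY to pp3. 4 ppages; refcounts: pp0:2 pp1:2 pp2:1 pp3:1
Op 6: write(P0, v0, 110). refcount(pp3)=1 -> write in place. 4 ppages; refcounts: pp0:2 pp1:2 pp2:1 pp3:1
Op 7: fork(P0) -> P3. 4 ppages; refcounts: pp0:2 pp1:3 pp2:1 pp3:2
Op 8: write(P3, v1, 176). refcount(pp1)=3>1 -> COPY to pp4. 5 ppages; refcounts: pp0:2 pp1:2 pp2:1 pp3:2 pp4:1

yes no yes no yes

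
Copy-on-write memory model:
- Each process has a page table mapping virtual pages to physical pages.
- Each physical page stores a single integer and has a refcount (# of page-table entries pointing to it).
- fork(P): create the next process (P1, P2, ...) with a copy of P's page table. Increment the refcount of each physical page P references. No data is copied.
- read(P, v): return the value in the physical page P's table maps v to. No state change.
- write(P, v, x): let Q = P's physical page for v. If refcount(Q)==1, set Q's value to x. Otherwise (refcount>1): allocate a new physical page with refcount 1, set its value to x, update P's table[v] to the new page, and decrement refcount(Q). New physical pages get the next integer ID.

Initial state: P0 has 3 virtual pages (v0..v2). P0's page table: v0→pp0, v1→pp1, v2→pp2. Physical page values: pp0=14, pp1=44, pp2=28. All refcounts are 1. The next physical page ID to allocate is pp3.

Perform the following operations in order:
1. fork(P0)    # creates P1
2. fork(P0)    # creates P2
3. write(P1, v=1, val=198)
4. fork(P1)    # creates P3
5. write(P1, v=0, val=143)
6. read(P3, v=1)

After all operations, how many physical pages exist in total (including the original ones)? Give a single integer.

Op 1: fork(P0) -> P1. 3 ppages; refcounts: pp0:2 pp1:2 pp2:2
Op 2: fork(P0) -> P2. 3 ppages; refcounts: pp0:3 pp1:3 pp2:3
Op 3: write(P1, v1, 198). refcount(pp1)=3>1 -> COPY to pp3. 4 ppages; refcounts: pp0:3 pp1:2 pp2:3 pp3:1
Op 4: fork(P1) -> P3. 4 ppages; refcounts: pp0:4 pp1:2 pp2:4 pp3:2
Op 5: write(P1, v0, 143). refcount(pp0)=4>1 -> COPY to pp4. 5 ppages; refcounts: pp0:3 pp1:2 pp2:4 pp3:2 pp4:1
Op 6: read(P3, v1) -> 198. No state change.

Answer: 5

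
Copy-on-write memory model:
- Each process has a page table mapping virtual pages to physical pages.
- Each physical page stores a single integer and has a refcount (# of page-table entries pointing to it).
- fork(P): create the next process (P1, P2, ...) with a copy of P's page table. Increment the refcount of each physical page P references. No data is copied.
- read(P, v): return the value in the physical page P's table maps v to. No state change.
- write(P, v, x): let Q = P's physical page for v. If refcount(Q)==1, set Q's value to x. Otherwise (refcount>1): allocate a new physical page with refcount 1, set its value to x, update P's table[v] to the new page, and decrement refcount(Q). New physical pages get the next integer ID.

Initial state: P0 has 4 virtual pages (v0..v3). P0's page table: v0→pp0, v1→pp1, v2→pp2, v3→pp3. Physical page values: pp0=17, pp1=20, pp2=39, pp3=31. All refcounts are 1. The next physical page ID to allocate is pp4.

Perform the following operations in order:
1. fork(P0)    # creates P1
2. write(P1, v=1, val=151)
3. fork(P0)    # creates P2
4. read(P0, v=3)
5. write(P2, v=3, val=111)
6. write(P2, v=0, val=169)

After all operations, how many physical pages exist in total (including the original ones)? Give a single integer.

Answer: 7

Derivation:
Op 1: fork(P0) -> P1. 4 ppages; refcounts: pp0:2 pp1:2 pp2:2 pp3:2
Op 2: write(P1, v1, 151). refcount(pp1)=2>1 -> COPY to pp4. 5 ppages; refcounts: pp0:2 pp1:1 pp2:2 pp3:2 pp4:1
Op 3: fork(P0) -> P2. 5 ppages; refcounts: pp0:3 pp1:2 pp2:3 pp3:3 pp4:1
Op 4: read(P0, v3) -> 31. No state change.
Op 5: write(P2, v3, 111). refcount(pp3)=3>1 -> COPY to pp5. 6 ppages; refcounts: pp0:3 pp1:2 pp2:3 pp3:2 pp4:1 pp5:1
Op 6: write(P2, v0, 169). refcount(pp0)=3>1 -> COPY to pp6. 7 ppages; refcounts: pp0:2 pp1:2 pp2:3 pp3:2 pp4:1 pp5:1 pp6:1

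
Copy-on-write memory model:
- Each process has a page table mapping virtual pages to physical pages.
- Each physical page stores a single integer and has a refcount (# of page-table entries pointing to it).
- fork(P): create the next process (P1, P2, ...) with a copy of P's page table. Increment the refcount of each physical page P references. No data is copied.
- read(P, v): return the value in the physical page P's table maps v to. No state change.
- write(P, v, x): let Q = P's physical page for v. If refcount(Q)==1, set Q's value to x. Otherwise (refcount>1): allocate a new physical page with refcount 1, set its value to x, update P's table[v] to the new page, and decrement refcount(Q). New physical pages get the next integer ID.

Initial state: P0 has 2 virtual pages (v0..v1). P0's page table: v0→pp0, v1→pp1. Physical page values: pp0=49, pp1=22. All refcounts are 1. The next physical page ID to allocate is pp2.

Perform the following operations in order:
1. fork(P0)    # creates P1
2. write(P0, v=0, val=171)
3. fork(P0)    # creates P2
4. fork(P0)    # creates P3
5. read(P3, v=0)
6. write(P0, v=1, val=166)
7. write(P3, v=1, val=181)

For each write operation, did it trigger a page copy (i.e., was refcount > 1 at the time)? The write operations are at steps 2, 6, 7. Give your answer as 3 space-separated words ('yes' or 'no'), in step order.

Op 1: fork(P0) -> P1. 2 ppages; refcounts: pp0:2 pp1:2
Op 2: write(P0, v0, 171). refcount(pp0)=2>1 -> COPY to pp2. 3 ppages; refcounts: pp0:1 pp1:2 pp2:1
Op 3: fork(P0) -> P2. 3 ppages; refcounts: pp0:1 pp1:3 pp2:2
Op 4: fork(P0) -> P3. 3 ppages; refcounts: pp0:1 pp1:4 pp2:3
Op 5: read(P3, v0) -> 171. No state change.
Op 6: write(P0, v1, 166). refcount(pp1)=4>1 -> COPY to pp3. 4 ppages; refcounts: pp0:1 pp1:3 pp2:3 pp3:1
Op 7: write(P3, v1, 181). refcount(pp1)=3>1 -> COPY to pp4. 5 ppages; refcounts: pp0:1 pp1:2 pp2:3 pp3:1 pp4:1

yes yes yes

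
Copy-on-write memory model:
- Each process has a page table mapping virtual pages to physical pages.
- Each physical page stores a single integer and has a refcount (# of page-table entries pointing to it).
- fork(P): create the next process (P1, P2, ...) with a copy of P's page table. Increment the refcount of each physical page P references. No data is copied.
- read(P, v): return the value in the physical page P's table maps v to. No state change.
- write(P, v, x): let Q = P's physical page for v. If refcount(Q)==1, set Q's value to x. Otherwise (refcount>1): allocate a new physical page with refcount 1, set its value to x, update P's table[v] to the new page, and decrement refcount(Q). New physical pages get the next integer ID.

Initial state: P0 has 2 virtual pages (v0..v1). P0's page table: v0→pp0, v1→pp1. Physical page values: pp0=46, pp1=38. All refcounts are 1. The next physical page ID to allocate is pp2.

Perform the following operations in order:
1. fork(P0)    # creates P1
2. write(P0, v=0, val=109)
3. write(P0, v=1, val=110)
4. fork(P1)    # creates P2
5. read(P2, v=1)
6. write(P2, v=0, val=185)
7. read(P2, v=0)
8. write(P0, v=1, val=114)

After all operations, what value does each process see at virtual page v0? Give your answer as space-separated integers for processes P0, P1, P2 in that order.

Op 1: fork(P0) -> P1. 2 ppages; refcounts: pp0:2 pp1:2
Op 2: write(P0, v0, 109). refcount(pp0)=2>1 -> COPY to pp2. 3 ppages; refcounts: pp0:1 pp1:2 pp2:1
Op 3: write(P0, v1, 110). refcount(pp1)=2>1 -> COPY to pp3. 4 ppages; refcounts: pp0:1 pp1:1 pp2:1 pp3:1
Op 4: fork(P1) -> P2. 4 ppages; refcounts: pp0:2 pp1:2 pp2:1 pp3:1
Op 5: read(P2, v1) -> 38. No state change.
Op 6: write(P2, v0, 185). refcount(pp0)=2>1 -> COPY to pp4. 5 ppages; refcounts: pp0:1 pp1:2 pp2:1 pp3:1 pp4:1
Op 7: read(P2, v0) -> 185. No state change.
Op 8: write(P0, v1, 114). refcount(pp3)=1 -> write in place. 5 ppages; refcounts: pp0:1 pp1:2 pp2:1 pp3:1 pp4:1
P0: v0 -> pp2 = 109
P1: v0 -> pp0 = 46
P2: v0 -> pp4 = 185

Answer: 109 46 185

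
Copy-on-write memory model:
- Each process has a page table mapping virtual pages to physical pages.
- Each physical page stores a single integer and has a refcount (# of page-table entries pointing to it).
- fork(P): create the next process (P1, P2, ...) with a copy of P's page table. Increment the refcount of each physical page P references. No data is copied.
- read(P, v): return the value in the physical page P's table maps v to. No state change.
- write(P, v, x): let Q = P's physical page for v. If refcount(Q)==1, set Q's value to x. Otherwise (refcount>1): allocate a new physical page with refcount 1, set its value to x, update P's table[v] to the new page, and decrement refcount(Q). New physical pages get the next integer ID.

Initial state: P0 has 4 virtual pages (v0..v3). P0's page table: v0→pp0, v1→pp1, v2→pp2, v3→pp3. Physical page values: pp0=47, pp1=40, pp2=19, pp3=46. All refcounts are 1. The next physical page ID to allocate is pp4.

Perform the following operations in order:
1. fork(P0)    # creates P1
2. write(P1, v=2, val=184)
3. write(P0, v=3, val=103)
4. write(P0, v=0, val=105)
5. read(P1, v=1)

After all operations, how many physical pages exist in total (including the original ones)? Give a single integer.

Answer: 7

Derivation:
Op 1: fork(P0) -> P1. 4 ppages; refcounts: pp0:2 pp1:2 pp2:2 pp3:2
Op 2: write(P1, v2, 184). refcount(pp2)=2>1 -> COPY to pp4. 5 ppages; refcounts: pp0:2 pp1:2 pp2:1 pp3:2 pp4:1
Op 3: write(P0, v3, 103). refcount(pp3)=2>1 -> COPY to pp5. 6 ppages; refcounts: pp0:2 pp1:2 pp2:1 pp3:1 pp4:1 pp5:1
Op 4: write(P0, v0, 105). refcount(pp0)=2>1 -> COPY to pp6. 7 ppages; refcounts: pp0:1 pp1:2 pp2:1 pp3:1 pp4:1 pp5:1 pp6:1
Op 5: read(P1, v1) -> 40. No state change.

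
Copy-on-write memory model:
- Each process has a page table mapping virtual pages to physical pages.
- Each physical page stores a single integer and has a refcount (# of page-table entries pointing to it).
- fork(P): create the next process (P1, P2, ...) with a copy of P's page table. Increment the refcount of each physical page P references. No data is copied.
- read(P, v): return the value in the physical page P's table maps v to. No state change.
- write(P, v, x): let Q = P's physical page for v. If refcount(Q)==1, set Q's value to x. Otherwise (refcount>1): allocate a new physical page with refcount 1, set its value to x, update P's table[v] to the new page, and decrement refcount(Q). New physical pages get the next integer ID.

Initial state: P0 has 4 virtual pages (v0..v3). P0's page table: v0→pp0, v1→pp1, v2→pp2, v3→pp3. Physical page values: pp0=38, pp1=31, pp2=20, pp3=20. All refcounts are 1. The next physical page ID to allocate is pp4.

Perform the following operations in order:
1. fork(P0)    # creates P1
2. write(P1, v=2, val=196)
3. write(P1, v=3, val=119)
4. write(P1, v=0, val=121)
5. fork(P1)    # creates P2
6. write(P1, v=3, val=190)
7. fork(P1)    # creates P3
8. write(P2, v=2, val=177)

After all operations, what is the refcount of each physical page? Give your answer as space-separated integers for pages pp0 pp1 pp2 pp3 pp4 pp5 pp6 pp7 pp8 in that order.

Answer: 1 4 1 1 2 1 3 2 1

Derivation:
Op 1: fork(P0) -> P1. 4 ppages; refcounts: pp0:2 pp1:2 pp2:2 pp3:2
Op 2: write(P1, v2, 196). refcount(pp2)=2>1 -> COPY to pp4. 5 ppages; refcounts: pp0:2 pp1:2 pp2:1 pp3:2 pp4:1
Op 3: write(P1, v3, 119). refcount(pp3)=2>1 -> COPY to pp5. 6 ppages; refcounts: pp0:2 pp1:2 pp2:1 pp3:1 pp4:1 pp5:1
Op 4: write(P1, v0, 121). refcount(pp0)=2>1 -> COPY to pp6. 7 ppages; refcounts: pp0:1 pp1:2 pp2:1 pp3:1 pp4:1 pp5:1 pp6:1
Op 5: fork(P1) -> P2. 7 ppages; refcounts: pp0:1 pp1:3 pp2:1 pp3:1 pp4:2 pp5:2 pp6:2
Op 6: write(P1, v3, 190). refcount(pp5)=2>1 -> COPY to pp7. 8 ppages; refcounts: pp0:1 pp1:3 pp2:1 pp3:1 pp4:2 pp5:1 pp6:2 pp7:1
Op 7: fork(P1) -> P3. 8 ppages; refcounts: pp0:1 pp1:4 pp2:1 pp3:1 pp4:3 pp5:1 pp6:3 pp7:2
Op 8: write(P2, v2, 177). refcount(pp4)=3>1 -> COPY to pp8. 9 ppages; refcounts: pp0:1 pp1:4 pp2:1 pp3:1 pp4:2 pp5:1 pp6:3 pp7:2 pp8:1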